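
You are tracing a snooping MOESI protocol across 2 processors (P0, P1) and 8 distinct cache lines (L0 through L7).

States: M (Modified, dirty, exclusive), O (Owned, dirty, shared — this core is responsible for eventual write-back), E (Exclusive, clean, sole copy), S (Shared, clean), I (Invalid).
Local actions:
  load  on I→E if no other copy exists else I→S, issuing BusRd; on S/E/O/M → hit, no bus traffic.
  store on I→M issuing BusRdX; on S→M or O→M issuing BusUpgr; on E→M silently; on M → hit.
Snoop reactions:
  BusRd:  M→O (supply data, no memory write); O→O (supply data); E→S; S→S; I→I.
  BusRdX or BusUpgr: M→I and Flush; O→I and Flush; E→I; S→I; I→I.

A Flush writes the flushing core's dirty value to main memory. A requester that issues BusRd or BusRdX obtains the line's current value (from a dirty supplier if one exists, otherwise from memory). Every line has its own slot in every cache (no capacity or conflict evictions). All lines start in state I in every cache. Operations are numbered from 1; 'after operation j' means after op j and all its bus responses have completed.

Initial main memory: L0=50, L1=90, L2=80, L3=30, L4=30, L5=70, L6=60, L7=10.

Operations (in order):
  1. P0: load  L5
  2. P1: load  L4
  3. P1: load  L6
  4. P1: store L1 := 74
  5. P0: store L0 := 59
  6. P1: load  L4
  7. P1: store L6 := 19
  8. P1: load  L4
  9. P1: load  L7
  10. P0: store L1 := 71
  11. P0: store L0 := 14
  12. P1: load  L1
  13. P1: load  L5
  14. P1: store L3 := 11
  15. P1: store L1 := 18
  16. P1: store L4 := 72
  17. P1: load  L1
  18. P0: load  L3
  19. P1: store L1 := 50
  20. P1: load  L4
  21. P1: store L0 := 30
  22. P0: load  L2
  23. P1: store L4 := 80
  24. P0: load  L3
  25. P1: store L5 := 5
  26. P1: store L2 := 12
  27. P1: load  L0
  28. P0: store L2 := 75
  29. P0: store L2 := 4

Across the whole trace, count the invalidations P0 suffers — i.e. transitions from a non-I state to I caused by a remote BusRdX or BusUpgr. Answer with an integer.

  op1 P0: load  L5 → E/I on L5; bus BusRd; mem=70
  op2 P1: load  L4 → I/E on L4; bus BusRd; mem=30
  op3 P1: load  L6 → I/E on L6; bus BusRd; mem=60
  op4 P1: store L1 := 74 → I/M on L1; bus BusRdX; mem=90
  op5 P0: store L0 := 59 → M/I on L0; bus BusRdX; mem=50
  op6 P1: load  L4 → I/E on L4; bus (none); mem=30
  op7 P1: store L6 := 19 → I/M on L6; bus (none); mem=60
  op8 P1: load  L4 → I/E on L4; bus (none); mem=30
  op9 P1: load  L7 → I/E on L7; bus BusRd; mem=10
  op10 P0: store L1 := 71 → M/I on L1; bus BusRdX Flush; mem=74
  op11 P0: store L0 := 14 → M/I on L0; bus (none); mem=50
  op12 P1: load  L1 → O/S on L1; bus BusRd; mem=74
  op13 P1: load  L5 → S/S on L5; bus BusRd; mem=70
  op14 P1: store L3 := 11 → I/M on L3; bus BusRdX; mem=30
  op15 P1: store L1 := 18 → I/M on L1; bus BusUpgr Flush; mem=71
  op16 P1: store L4 := 72 → I/M on L4; bus (none); mem=30
  op17 P1: load  L1 → I/M on L1; bus (none); mem=71
  op18 P0: load  L3 → S/O on L3; bus BusRd; mem=30
  op19 P1: store L1 := 50 → I/M on L1; bus (none); mem=71
  op20 P1: load  L4 → I/M on L4; bus (none); mem=30
  op21 P1: store L0 := 30 → I/M on L0; bus BusRdX Flush; mem=14
  op22 P0: load  L2 → E/I on L2; bus BusRd; mem=80
  op23 P1: store L4 := 80 → I/M on L4; bus (none); mem=30
  op24 P0: load  L3 → S/O on L3; bus (none); mem=30
  op25 P1: store L5 := 5 → I/M on L5; bus BusUpgr; mem=70
  op26 P1: store L2 := 12 → I/M on L2; bus BusRdX; mem=80
  op27 P1: load  L0 → I/M on L0; bus (none); mem=14
  op28 P0: store L2 := 75 → M/I on L2; bus BusRdX Flush; mem=12
  op29 P0: store L2 := 4 → M/I on L2; bus (none); mem=12

invalidations = 4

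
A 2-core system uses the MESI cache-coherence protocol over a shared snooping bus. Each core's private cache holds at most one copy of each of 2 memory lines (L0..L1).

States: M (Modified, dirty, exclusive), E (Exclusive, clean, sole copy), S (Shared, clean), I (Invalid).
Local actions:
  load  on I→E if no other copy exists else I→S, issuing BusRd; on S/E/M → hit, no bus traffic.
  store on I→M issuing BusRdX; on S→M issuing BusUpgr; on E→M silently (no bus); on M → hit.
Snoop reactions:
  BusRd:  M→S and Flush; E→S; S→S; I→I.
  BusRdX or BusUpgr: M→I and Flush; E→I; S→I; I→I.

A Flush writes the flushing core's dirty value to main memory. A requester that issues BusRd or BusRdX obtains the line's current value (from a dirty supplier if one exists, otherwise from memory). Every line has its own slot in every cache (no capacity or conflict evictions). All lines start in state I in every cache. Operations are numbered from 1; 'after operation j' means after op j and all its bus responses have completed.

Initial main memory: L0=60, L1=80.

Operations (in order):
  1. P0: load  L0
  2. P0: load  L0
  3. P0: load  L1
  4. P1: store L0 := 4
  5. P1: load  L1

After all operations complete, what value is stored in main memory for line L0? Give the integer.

memory[L0] = 60

step 1: P0: load  L0  ⟶  EI  (L0)  txn=BusRd  M[L0]=60
step 2: P0: load  L0  ⟶  EI  (L0)  txn=∅  M[L0]=60
step 3: P0: load  L1  ⟶  EI  (L1)  txn=BusRd  M[L1]=80
step 4: P1: store L0 := 4  ⟶  IM  (L0)  txn=BusRdX  M[L0]=60
step 5: P1: load  L1  ⟶  SS  (L1)  txn=BusRd  M[L1]=80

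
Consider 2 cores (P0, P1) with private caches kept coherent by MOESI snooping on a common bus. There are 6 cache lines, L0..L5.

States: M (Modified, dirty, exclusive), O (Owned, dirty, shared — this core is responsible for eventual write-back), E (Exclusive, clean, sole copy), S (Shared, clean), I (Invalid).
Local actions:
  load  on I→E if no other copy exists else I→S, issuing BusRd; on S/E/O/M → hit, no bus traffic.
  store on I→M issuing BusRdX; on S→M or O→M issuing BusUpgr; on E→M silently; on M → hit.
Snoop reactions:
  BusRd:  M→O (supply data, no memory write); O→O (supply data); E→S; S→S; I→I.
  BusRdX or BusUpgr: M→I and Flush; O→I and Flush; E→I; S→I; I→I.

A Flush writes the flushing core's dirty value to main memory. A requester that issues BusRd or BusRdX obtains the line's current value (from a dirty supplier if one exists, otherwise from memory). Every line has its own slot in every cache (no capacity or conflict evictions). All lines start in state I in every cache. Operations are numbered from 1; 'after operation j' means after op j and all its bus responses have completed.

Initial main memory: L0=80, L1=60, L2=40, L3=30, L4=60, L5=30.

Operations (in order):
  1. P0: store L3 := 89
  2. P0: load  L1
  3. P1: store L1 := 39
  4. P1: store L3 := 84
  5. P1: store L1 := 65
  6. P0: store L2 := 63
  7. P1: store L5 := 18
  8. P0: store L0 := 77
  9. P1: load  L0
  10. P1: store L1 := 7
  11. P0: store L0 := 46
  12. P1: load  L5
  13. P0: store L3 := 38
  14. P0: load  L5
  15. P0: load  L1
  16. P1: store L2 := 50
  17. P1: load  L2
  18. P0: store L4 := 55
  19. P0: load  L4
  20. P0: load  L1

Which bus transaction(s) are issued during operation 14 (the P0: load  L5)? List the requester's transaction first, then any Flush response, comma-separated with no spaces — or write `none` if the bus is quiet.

bus = BusRd

1. P0: store L3 := 89  bus=[BusRdX]  L3: P0=M P1=I  mem[L3]=30
2. P0: load  L1  bus=[BusRd]  L1: P0=E P1=I  mem[L1]=60
3. P1: store L1 := 39  bus=[BusRdX]  L1: P0=I P1=M  mem[L1]=60
4. P1: store L3 := 84  bus=[BusRdX,Flush]  L3: P0=I P1=M  mem[L3]=89
5. P1: store L1 := 65  bus=[-]  L1: P0=I P1=M  mem[L1]=60
6. P0: store L2 := 63  bus=[BusRdX]  L2: P0=M P1=I  mem[L2]=40
7. P1: store L5 := 18  bus=[BusRdX]  L5: P0=I P1=M  mem[L5]=30
8. P0: store L0 := 77  bus=[BusRdX]  L0: P0=M P1=I  mem[L0]=80
9. P1: load  L0  bus=[BusRd]  L0: P0=O P1=S  mem[L0]=80
10. P1: store L1 := 7  bus=[-]  L1: P0=I P1=M  mem[L1]=60
11. P0: store L0 := 46  bus=[BusUpgr]  L0: P0=M P1=I  mem[L0]=80
12. P1: load  L5  bus=[-]  L5: P0=I P1=M  mem[L5]=30
13. P0: store L3 := 38  bus=[BusRdX,Flush]  L3: P0=M P1=I  mem[L3]=84
14. P0: load  L5  bus=[BusRd]  L5: P0=S P1=O  mem[L5]=30
15. P0: load  L1  bus=[BusRd]  L1: P0=S P1=O  mem[L1]=60
16. P1: store L2 := 50  bus=[BusRdX,Flush]  L2: P0=I P1=M  mem[L2]=63
17. P1: load  L2  bus=[-]  L2: P0=I P1=M  mem[L2]=63
18. P0: store L4 := 55  bus=[BusRdX]  L4: P0=M P1=I  mem[L4]=60
19. P0: load  L4  bus=[-]  L4: P0=M P1=I  mem[L4]=60
20. P0: load  L1  bus=[-]  L1: P0=S P1=O  mem[L1]=60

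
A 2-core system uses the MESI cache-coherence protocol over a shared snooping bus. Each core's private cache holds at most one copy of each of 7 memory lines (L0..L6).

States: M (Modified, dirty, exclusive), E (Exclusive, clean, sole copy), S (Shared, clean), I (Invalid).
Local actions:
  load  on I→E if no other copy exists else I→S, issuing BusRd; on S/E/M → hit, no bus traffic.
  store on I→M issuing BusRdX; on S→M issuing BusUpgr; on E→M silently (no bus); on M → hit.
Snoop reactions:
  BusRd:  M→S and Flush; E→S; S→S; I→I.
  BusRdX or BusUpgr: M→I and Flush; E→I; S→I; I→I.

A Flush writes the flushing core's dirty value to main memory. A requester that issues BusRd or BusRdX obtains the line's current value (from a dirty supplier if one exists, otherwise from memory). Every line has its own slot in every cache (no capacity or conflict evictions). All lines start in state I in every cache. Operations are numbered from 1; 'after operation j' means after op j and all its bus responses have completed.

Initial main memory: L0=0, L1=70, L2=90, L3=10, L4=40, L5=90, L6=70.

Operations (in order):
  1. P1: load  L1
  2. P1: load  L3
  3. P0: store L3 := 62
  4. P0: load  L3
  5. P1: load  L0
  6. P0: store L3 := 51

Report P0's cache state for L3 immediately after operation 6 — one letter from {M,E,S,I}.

state = M

1. P1: load  L1  bus=[BusRd]  L1: P0=I P1=E  mem[L1]=70
2. P1: load  L3  bus=[BusRd]  L3: P0=I P1=E  mem[L3]=10
3. P0: store L3 := 62  bus=[BusRdX]  L3: P0=M P1=I  mem[L3]=10
4. P0: load  L3  bus=[-]  L3: P0=M P1=I  mem[L3]=10
5. P1: load  L0  bus=[BusRd]  L0: P0=I P1=E  mem[L0]=0
6. P0: store L3 := 51  bus=[-]  L3: P0=M P1=I  mem[L3]=10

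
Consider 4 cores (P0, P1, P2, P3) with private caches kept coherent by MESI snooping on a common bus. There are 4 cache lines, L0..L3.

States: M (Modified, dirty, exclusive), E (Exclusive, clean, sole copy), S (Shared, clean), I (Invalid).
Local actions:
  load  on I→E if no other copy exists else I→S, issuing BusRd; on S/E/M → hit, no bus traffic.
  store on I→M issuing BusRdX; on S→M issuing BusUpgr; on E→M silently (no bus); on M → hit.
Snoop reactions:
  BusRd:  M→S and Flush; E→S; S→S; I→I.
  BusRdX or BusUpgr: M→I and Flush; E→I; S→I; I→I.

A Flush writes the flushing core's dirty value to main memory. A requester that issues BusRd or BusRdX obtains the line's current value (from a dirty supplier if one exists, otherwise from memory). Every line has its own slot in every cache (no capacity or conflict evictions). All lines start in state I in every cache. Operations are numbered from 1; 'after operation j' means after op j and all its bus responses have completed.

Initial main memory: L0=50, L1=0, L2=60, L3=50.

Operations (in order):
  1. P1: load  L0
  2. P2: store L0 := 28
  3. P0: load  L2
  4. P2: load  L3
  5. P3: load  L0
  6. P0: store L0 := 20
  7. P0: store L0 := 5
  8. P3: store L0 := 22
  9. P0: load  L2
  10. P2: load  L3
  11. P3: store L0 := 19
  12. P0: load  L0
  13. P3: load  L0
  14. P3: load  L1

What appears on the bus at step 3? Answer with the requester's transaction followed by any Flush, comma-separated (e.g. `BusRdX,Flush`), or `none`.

bus = BusRd

step 1: P1: load  L0  ⟶  IEII  (L0)  txn=BusRd  M[L0]=50
step 2: P2: store L0 := 28  ⟶  IIMI  (L0)  txn=BusRdX  M[L0]=50
step 3: P0: load  L2  ⟶  EIII  (L2)  txn=BusRd  M[L2]=60
step 4: P2: load  L3  ⟶  IIEI  (L3)  txn=BusRd  M[L3]=50
step 5: P3: load  L0  ⟶  IISS  (L0)  txn=BusRd+Flush  M[L0]=28
step 6: P0: store L0 := 20  ⟶  MIII  (L0)  txn=BusRdX  M[L0]=28
step 7: P0: store L0 := 5  ⟶  MIII  (L0)  txn=∅  M[L0]=28
step 8: P3: store L0 := 22  ⟶  IIIM  (L0)  txn=BusRdX+Flush  M[L0]=5
step 9: P0: load  L2  ⟶  EIII  (L2)  txn=∅  M[L2]=60
step 10: P2: load  L3  ⟶  IIEI  (L3)  txn=∅  M[L3]=50
step 11: P3: store L0 := 19  ⟶  IIIM  (L0)  txn=∅  M[L0]=5
step 12: P0: load  L0  ⟶  SIIS  (L0)  txn=BusRd+Flush  M[L0]=19
step 13: P3: load  L0  ⟶  SIIS  (L0)  txn=∅  M[L0]=19
step 14: P3: load  L1  ⟶  IIIE  (L1)  txn=BusRd  M[L1]=0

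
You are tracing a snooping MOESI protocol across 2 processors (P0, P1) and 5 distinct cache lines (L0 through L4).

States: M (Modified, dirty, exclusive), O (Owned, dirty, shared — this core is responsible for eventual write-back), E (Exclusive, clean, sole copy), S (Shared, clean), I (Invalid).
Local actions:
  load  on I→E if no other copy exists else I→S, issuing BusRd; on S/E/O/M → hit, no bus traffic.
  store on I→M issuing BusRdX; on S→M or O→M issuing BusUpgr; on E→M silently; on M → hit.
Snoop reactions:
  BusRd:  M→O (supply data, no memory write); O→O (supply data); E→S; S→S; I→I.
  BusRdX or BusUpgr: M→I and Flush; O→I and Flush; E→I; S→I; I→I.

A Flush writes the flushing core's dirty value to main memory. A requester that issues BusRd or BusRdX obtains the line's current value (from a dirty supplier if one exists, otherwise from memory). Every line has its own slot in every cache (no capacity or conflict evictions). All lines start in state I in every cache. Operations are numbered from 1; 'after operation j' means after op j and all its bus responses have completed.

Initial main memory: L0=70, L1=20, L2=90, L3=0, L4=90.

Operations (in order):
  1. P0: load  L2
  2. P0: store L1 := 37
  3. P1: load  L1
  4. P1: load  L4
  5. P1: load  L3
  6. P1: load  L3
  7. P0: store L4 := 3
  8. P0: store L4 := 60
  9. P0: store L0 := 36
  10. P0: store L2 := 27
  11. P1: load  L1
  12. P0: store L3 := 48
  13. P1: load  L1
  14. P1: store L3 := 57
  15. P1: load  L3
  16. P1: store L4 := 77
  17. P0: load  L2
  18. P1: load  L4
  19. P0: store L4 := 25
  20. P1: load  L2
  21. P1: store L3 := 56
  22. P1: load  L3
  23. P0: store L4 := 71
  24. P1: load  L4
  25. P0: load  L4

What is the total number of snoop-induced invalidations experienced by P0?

  op1 P0: load  L2 → E/I on L2; bus BusRd; mem=90
  op2 P0: store L1 := 37 → M/I on L1; bus BusRdX; mem=20
  op3 P1: load  L1 → O/S on L1; bus BusRd; mem=20
  op4 P1: load  L4 → I/E on L4; bus BusRd; mem=90
  op5 P1: load  L3 → I/E on L3; bus BusRd; mem=0
  op6 P1: load  L3 → I/E on L3; bus (none); mem=0
  op7 P0: store L4 := 3 → M/I on L4; bus BusRdX; mem=90
  op8 P0: store L4 := 60 → M/I on L4; bus (none); mem=90
  op9 P0: store L0 := 36 → M/I on L0; bus BusRdX; mem=70
  op10 P0: store L2 := 27 → M/I on L2; bus (none); mem=90
  op11 P1: load  L1 → O/S on L1; bus (none); mem=20
  op12 P0: store L3 := 48 → M/I on L3; bus BusRdX; mem=0
  op13 P1: load  L1 → O/S on L1; bus (none); mem=20
  op14 P1: store L3 := 57 → I/M on L3; bus BusRdX Flush; mem=48
  op15 P1: load  L3 → I/M on L3; bus (none); mem=48
  op16 P1: store L4 := 77 → I/M on L4; bus BusRdX Flush; mem=60
  op17 P0: load  L2 → M/I on L2; bus (none); mem=90
  op18 P1: load  L4 → I/M on L4; bus (none); mem=60
  op19 P0: store L4 := 25 → M/I on L4; bus BusRdX Flush; mem=77
  op20 P1: load  L2 → O/S on L2; bus BusRd; mem=90
  op21 P1: store L3 := 56 → I/M on L3; bus (none); mem=48
  op22 P1: load  L3 → I/M on L3; bus (none); mem=48
  op23 P0: store L4 := 71 → M/I on L4; bus (none); mem=77
  op24 P1: load  L4 → O/S on L4; bus BusRd; mem=77
  op25 P0: load  L4 → O/S on L4; bus (none); mem=77

invalidations = 2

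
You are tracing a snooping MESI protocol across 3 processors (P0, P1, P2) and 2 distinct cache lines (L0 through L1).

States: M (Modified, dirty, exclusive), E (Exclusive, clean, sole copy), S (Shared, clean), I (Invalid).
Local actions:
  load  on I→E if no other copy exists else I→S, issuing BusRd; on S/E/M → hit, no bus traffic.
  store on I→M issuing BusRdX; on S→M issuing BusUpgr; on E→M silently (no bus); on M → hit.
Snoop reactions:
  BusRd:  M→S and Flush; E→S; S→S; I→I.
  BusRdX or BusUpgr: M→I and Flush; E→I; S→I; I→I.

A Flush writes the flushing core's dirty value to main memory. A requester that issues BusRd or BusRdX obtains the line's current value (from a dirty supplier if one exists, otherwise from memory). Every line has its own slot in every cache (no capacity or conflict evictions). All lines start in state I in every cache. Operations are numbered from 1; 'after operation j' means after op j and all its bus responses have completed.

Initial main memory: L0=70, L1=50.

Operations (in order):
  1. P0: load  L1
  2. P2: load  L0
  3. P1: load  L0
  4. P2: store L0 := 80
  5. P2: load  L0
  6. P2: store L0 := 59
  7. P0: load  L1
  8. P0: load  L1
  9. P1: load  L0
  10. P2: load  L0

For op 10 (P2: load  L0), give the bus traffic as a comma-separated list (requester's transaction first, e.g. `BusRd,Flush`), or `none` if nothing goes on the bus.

bus = none

1. P0: load  L1  bus=[BusRd]  L1: P0=E P1=I P2=I  mem[L1]=50
2. P2: load  L0  bus=[BusRd]  L0: P0=I P1=I P2=E  mem[L0]=70
3. P1: load  L0  bus=[BusRd]  L0: P0=I P1=S P2=S  mem[L0]=70
4. P2: store L0 := 80  bus=[BusUpgr]  L0: P0=I P1=I P2=M  mem[L0]=70
5. P2: load  L0  bus=[-]  L0: P0=I P1=I P2=M  mem[L0]=70
6. P2: store L0 := 59  bus=[-]  L0: P0=I P1=I P2=M  mem[L0]=70
7. P0: load  L1  bus=[-]  L1: P0=E P1=I P2=I  mem[L1]=50
8. P0: load  L1  bus=[-]  L1: P0=E P1=I P2=I  mem[L1]=50
9. P1: load  L0  bus=[BusRd,Flush]  L0: P0=I P1=S P2=S  mem[L0]=59
10. P2: load  L0  bus=[-]  L0: P0=I P1=S P2=S  mem[L0]=59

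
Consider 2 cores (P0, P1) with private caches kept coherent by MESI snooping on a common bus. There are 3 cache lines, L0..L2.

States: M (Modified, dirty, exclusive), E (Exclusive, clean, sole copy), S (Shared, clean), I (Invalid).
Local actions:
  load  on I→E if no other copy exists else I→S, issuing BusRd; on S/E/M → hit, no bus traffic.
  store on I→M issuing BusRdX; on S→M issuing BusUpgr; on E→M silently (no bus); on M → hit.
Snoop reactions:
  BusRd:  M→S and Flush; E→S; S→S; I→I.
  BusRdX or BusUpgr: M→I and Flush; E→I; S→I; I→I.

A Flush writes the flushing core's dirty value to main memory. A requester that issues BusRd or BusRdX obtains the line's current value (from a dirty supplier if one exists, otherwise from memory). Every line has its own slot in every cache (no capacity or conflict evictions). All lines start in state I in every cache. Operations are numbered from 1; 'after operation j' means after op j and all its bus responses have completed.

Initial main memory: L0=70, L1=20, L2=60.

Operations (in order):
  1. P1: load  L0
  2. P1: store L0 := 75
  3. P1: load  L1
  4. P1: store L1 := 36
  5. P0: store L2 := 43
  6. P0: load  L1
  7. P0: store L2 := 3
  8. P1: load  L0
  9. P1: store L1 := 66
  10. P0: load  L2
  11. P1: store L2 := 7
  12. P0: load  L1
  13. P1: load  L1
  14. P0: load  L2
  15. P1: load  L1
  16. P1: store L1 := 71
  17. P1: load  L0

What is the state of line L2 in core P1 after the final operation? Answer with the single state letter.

step 1: P1: load  L0  ⟶  IE  (L0)  txn=BusRd  M[L0]=70
step 2: P1: store L0 := 75  ⟶  IM  (L0)  txn=∅  M[L0]=70
step 3: P1: load  L1  ⟶  IE  (L1)  txn=BusRd  M[L1]=20
step 4: P1: store L1 := 36  ⟶  IM  (L1)  txn=∅  M[L1]=20
step 5: P0: store L2 := 43  ⟶  MI  (L2)  txn=BusRdX  M[L2]=60
step 6: P0: load  L1  ⟶  SS  (L1)  txn=BusRd+Flush  M[L1]=36
step 7: P0: store L2 := 3  ⟶  MI  (L2)  txn=∅  M[L2]=60
step 8: P1: load  L0  ⟶  IM  (L0)  txn=∅  M[L0]=70
step 9: P1: store L1 := 66  ⟶  IM  (L1)  txn=BusUpgr  M[L1]=36
step 10: P0: load  L2  ⟶  MI  (L2)  txn=∅  M[L2]=60
step 11: P1: store L2 := 7  ⟶  IM  (L2)  txn=BusRdX+Flush  M[L2]=3
step 12: P0: load  L1  ⟶  SS  (L1)  txn=BusRd+Flush  M[L1]=66
step 13: P1: load  L1  ⟶  SS  (L1)  txn=∅  M[L1]=66
step 14: P0: load  L2  ⟶  SS  (L2)  txn=BusRd+Flush  M[L2]=7
step 15: P1: load  L1  ⟶  SS  (L1)  txn=∅  M[L1]=66
step 16: P1: store L1 := 71  ⟶  IM  (L1)  txn=BusUpgr  M[L1]=66
step 17: P1: load  L0  ⟶  IM  (L0)  txn=∅  M[L0]=70

state = S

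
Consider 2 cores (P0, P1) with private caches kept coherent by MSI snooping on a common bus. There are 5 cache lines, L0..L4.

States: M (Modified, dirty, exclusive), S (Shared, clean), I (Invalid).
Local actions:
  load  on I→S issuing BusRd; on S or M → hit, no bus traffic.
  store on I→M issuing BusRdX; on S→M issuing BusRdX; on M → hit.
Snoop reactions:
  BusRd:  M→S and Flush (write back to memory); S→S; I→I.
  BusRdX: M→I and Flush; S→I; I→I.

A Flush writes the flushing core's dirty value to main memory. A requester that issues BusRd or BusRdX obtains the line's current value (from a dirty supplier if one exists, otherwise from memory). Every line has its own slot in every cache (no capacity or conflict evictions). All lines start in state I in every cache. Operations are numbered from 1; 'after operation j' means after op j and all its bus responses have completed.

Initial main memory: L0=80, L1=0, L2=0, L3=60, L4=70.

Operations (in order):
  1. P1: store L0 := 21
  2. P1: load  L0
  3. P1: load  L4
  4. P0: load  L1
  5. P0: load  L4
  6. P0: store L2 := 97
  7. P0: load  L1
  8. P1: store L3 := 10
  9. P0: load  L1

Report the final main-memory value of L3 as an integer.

  op1 P1: store L0 := 21 → I/M on L0; bus BusRdX; mem=80
  op2 P1: load  L0 → I/M on L0; bus (none); mem=80
  op3 P1: load  L4 → I/S on L4; bus BusRd; mem=70
  op4 P0: load  L1 → S/I on L1; bus BusRd; mem=0
  op5 P0: load  L4 → S/S on L4; bus BusRd; mem=70
  op6 P0: store L2 := 97 → M/I on L2; bus BusRdX; mem=0
  op7 P0: load  L1 → S/I on L1; bus (none); mem=0
  op8 P1: store L3 := 10 → I/M on L3; bus BusRdX; mem=60
  op9 P0: load  L1 → S/I on L1; bus (none); mem=0

memory[L3] = 60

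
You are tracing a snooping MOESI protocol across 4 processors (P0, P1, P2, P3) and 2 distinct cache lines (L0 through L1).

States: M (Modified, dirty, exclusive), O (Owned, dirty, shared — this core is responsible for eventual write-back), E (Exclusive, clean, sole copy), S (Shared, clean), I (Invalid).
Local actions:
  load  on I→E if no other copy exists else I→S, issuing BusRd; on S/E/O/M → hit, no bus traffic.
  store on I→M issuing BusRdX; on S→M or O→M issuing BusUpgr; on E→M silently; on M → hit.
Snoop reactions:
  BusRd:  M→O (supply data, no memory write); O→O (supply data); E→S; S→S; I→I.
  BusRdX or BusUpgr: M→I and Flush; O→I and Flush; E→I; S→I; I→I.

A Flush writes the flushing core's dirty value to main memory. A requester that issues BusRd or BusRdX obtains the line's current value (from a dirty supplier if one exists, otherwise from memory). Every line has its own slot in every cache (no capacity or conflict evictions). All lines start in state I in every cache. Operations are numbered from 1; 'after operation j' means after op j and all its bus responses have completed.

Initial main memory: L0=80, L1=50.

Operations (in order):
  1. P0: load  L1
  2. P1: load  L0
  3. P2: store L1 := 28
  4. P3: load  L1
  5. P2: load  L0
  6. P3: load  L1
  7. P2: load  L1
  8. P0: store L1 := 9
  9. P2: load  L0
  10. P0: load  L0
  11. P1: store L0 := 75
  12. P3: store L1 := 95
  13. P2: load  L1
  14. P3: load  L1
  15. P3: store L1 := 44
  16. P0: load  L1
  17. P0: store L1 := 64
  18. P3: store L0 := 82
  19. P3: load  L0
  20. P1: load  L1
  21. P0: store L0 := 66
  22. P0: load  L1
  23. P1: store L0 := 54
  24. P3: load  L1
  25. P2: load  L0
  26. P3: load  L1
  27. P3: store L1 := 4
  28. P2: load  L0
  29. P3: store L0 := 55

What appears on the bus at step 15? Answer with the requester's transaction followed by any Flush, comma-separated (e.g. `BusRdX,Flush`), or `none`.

bus = BusUpgr

[1] P0: load  L1 | P0:E(50), P1:I, P2:I, P3:I | bus: BusRd
[2] P1: load  L0 | P0:I, P1:E(80), P2:I, P3:I | bus: BusRd
[3] P2: store L1 := 28 | P0:I, P1:I, P2:M(28), P3:I | bus: BusRdX
[4] P3: load  L1 | P0:I, P1:I, P2:O(28), P3:S(28) | bus: BusRd
[5] P2: load  L0 | P0:I, P1:S(80), P2:S(80), P3:I | bus: BusRd
[6] P3: load  L1 | P0:I, P1:I, P2:O(28), P3:S(28) | bus: none
[7] P2: load  L1 | P0:I, P1:I, P2:O(28), P3:S(28) | bus: none
[8] P0: store L1 := 9 | P0:M(9), P1:I, P2:I, P3:I | bus: BusRdX,Flush
[9] P2: load  L0 | P0:I, P1:S(80), P2:S(80), P3:I | bus: none
[10] P0: load  L0 | P0:S(80), P1:S(80), P2:S(80), P3:I | bus: BusRd
[11] P1: store L0 := 75 | P0:I, P1:M(75), P2:I, P3:I | bus: BusUpgr
[12] P3: store L1 := 95 | P0:I, P1:I, P2:I, P3:M(95) | bus: BusRdX,Flush
[13] P2: load  L1 | P0:I, P1:I, P2:S(95), P3:O(95) | bus: BusRd
[14] P3: load  L1 | P0:I, P1:I, P2:S(95), P3:O(95) | bus: none
[15] P3: store L1 := 44 | P0:I, P1:I, P2:I, P3:M(44) | bus: BusUpgr
[16] P0: load  L1 | P0:S(44), P1:I, P2:I, P3:O(44) | bus: BusRd
[17] P0: store L1 := 64 | P0:M(64), P1:I, P2:I, P3:I | bus: BusUpgr,Flush
[18] P3: store L0 := 82 | P0:I, P1:I, P2:I, P3:M(82) | bus: BusRdX,Flush
[19] P3: load  L0 | P0:I, P1:I, P2:I, P3:M(82) | bus: none
[20] P1: load  L1 | P0:O(64), P1:S(64), P2:I, P3:I | bus: BusRd
[21] P0: store L0 := 66 | P0:M(66), P1:I, P2:I, P3:I | bus: BusRdX,Flush
[22] P0: load  L1 | P0:O(64), P1:S(64), P2:I, P3:I | bus: none
[23] P1: store L0 := 54 | P0:I, P1:M(54), P2:I, P3:I | bus: BusRdX,Flush
[24] P3: load  L1 | P0:O(64), P1:S(64), P2:I, P3:S(64) | bus: BusRd
[25] P2: load  L0 | P0:I, P1:O(54), P2:S(54), P3:I | bus: BusRd
[26] P3: load  L1 | P0:O(64), P1:S(64), P2:I, P3:S(64) | bus: none
[27] P3: store L1 := 4 | P0:I, P1:I, P2:I, P3:M(4) | bus: BusUpgr,Flush
[28] P2: load  L0 | P0:I, P1:O(54), P2:S(54), P3:I | bus: none
[29] P3: store L0 := 55 | P0:I, P1:I, P2:I, P3:M(55) | bus: BusRdX,Flush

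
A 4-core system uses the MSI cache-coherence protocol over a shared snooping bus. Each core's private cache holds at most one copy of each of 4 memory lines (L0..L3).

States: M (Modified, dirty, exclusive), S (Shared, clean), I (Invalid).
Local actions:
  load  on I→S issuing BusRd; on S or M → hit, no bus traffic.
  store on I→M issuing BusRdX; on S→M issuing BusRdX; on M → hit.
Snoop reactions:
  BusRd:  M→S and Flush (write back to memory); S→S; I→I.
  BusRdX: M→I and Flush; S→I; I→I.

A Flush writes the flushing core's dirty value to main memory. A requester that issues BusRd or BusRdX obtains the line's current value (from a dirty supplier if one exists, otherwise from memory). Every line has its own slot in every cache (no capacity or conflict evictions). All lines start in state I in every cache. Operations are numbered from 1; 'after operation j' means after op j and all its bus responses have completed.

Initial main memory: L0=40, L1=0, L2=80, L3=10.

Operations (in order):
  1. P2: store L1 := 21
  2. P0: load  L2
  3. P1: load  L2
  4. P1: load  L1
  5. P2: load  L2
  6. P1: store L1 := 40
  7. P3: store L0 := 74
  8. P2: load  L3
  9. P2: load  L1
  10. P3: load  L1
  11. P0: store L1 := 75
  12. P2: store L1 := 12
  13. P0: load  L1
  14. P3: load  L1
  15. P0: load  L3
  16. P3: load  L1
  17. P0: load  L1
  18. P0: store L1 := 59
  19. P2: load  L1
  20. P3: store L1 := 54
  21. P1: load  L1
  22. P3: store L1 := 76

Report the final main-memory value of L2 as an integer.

[1] P2: store L1 := 21 | P0:I, P1:I, P2:M(21), P3:I | bus: BusRdX
[2] P0: load  L2 | P0:S(80), P1:I, P2:I, P3:I | bus: BusRd
[3] P1: load  L2 | P0:S(80), P1:S(80), P2:I, P3:I | bus: BusRd
[4] P1: load  L1 | P0:I, P1:S(21), P2:S(21), P3:I | bus: BusRd,Flush
[5] P2: load  L2 | P0:S(80), P1:S(80), P2:S(80), P3:I | bus: BusRd
[6] P1: store L1 := 40 | P0:I, P1:M(40), P2:I, P3:I | bus: BusRdX
[7] P3: store L0 := 74 | P0:I, P1:I, P2:I, P3:M(74) | bus: BusRdX
[8] P2: load  L3 | P0:I, P1:I, P2:S(10), P3:I | bus: BusRd
[9] P2: load  L1 | P0:I, P1:S(40), P2:S(40), P3:I | bus: BusRd,Flush
[10] P3: load  L1 | P0:I, P1:S(40), P2:S(40), P3:S(40) | bus: BusRd
[11] P0: store L1 := 75 | P0:M(75), P1:I, P2:I, P3:I | bus: BusRdX
[12] P2: store L1 := 12 | P0:I, P1:I, P2:M(12), P3:I | bus: BusRdX,Flush
[13] P0: load  L1 | P0:S(12), P1:I, P2:S(12), P3:I | bus: BusRd,Flush
[14] P3: load  L1 | P0:S(12), P1:I, P2:S(12), P3:S(12) | bus: BusRd
[15] P0: load  L3 | P0:S(10), P1:I, P2:S(10), P3:I | bus: BusRd
[16] P3: load  L1 | P0:S(12), P1:I, P2:S(12), P3:S(12) | bus: none
[17] P0: load  L1 | P0:S(12), P1:I, P2:S(12), P3:S(12) | bus: none
[18] P0: store L1 := 59 | P0:M(59), P1:I, P2:I, P3:I | bus: BusRdX
[19] P2: load  L1 | P0:S(59), P1:I, P2:S(59), P3:I | bus: BusRd,Flush
[20] P3: store L1 := 54 | P0:I, P1:I, P2:I, P3:M(54) | bus: BusRdX
[21] P1: load  L1 | P0:I, P1:S(54), P2:I, P3:S(54) | bus: BusRd,Flush
[22] P3: store L1 := 76 | P0:I, P1:I, P2:I, P3:M(76) | bus: BusRdX

memory[L2] = 80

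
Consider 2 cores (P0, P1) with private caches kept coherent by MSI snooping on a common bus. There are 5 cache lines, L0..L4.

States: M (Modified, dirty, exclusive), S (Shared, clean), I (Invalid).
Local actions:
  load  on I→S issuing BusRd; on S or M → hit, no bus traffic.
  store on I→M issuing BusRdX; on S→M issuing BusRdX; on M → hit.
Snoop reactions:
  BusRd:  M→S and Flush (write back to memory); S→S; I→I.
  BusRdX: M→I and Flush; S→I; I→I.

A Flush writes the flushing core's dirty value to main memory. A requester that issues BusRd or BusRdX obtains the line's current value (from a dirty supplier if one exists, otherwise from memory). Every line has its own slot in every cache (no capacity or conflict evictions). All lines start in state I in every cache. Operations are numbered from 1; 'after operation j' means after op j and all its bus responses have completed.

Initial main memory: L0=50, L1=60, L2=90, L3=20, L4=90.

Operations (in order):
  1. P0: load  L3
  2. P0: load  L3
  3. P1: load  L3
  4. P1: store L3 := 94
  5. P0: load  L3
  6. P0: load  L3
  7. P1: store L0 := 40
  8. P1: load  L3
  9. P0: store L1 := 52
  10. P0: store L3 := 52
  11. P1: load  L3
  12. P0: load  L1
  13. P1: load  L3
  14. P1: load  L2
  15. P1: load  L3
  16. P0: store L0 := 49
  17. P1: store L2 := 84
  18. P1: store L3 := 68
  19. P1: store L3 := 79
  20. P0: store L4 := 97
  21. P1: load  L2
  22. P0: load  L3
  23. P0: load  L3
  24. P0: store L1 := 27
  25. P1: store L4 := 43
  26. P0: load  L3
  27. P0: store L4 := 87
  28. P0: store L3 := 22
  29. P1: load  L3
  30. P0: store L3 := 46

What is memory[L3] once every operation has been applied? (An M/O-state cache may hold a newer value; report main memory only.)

[1] P0: load  L3 | P0:S(20), P1:I | bus: BusRd
[2] P0: load  L3 | P0:S(20), P1:I | bus: none
[3] P1: load  L3 | P0:S(20), P1:S(20) | bus: BusRd
[4] P1: store L3 := 94 | P0:I, P1:M(94) | bus: BusRdX
[5] P0: load  L3 | P0:S(94), P1:S(94) | bus: BusRd,Flush
[6] P0: load  L3 | P0:S(94), P1:S(94) | bus: none
[7] P1: store L0 := 40 | P0:I, P1:M(40) | bus: BusRdX
[8] P1: load  L3 | P0:S(94), P1:S(94) | bus: none
[9] P0: store L1 := 52 | P0:M(52), P1:I | bus: BusRdX
[10] P0: store L3 := 52 | P0:M(52), P1:I | bus: BusRdX
[11] P1: load  L3 | P0:S(52), P1:S(52) | bus: BusRd,Flush
[12] P0: load  L1 | P0:M(52), P1:I | bus: none
[13] P1: load  L3 | P0:S(52), P1:S(52) | bus: none
[14] P1: load  L2 | P0:I, P1:S(90) | bus: BusRd
[15] P1: load  L3 | P0:S(52), P1:S(52) | bus: none
[16] P0: store L0 := 49 | P0:M(49), P1:I | bus: BusRdX,Flush
[17] P1: store L2 := 84 | P0:I, P1:M(84) | bus: BusRdX
[18] P1: store L3 := 68 | P0:I, P1:M(68) | bus: BusRdX
[19] P1: store L3 := 79 | P0:I, P1:M(79) | bus: none
[20] P0: store L4 := 97 | P0:M(97), P1:I | bus: BusRdX
[21] P1: load  L2 | P0:I, P1:M(84) | bus: none
[22] P0: load  L3 | P0:S(79), P1:S(79) | bus: BusRd,Flush
[23] P0: load  L3 | P0:S(79), P1:S(79) | bus: none
[24] P0: store L1 := 27 | P0:M(27), P1:I | bus: none
[25] P1: store L4 := 43 | P0:I, P1:M(43) | bus: BusRdX,Flush
[26] P0: load  L3 | P0:S(79), P1:S(79) | bus: none
[27] P0: store L4 := 87 | P0:M(87), P1:I | bus: BusRdX,Flush
[28] P0: store L3 := 22 | P0:M(22), P1:I | bus: BusRdX
[29] P1: load  L3 | P0:S(22), P1:S(22) | bus: BusRd,Flush
[30] P0: store L3 := 46 | P0:M(46), P1:I | bus: BusRdX

memory[L3] = 22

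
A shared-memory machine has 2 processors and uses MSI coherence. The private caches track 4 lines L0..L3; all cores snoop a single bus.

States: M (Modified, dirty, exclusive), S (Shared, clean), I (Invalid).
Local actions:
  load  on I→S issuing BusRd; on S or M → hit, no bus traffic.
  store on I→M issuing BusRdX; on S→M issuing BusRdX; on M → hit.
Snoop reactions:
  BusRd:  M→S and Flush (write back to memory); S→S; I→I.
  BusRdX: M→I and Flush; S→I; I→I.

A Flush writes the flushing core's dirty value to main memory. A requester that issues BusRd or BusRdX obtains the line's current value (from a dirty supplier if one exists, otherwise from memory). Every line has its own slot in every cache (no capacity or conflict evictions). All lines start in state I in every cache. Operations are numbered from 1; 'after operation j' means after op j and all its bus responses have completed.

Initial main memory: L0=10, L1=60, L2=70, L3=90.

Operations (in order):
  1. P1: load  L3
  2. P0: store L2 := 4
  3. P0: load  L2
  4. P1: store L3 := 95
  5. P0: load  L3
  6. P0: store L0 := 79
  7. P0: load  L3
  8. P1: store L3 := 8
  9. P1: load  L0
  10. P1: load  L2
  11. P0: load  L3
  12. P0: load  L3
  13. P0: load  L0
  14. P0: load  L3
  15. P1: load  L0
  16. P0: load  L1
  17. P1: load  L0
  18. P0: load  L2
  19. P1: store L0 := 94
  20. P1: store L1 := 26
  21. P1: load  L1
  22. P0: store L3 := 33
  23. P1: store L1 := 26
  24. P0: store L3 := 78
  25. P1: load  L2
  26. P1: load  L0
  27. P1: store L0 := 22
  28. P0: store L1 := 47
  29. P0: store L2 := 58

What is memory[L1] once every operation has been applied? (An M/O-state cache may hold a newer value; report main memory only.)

memory[L1] = 26

step 1: P1: load  L3  ⟶  IS  (L3)  txn=BusRd  M[L3]=90
step 2: P0: store L2 := 4  ⟶  MI  (L2)  txn=BusRdX  M[L2]=70
step 3: P0: load  L2  ⟶  MI  (L2)  txn=∅  M[L2]=70
step 4: P1: store L3 := 95  ⟶  IM  (L3)  txn=BusRdX  M[L3]=90
step 5: P0: load  L3  ⟶  SS  (L3)  txn=BusRd+Flush  M[L3]=95
step 6: P0: store L0 := 79  ⟶  MI  (L0)  txn=BusRdX  M[L0]=10
step 7: P0: load  L3  ⟶  SS  (L3)  txn=∅  M[L3]=95
step 8: P1: store L3 := 8  ⟶  IM  (L3)  txn=BusRdX  M[L3]=95
step 9: P1: load  L0  ⟶  SS  (L0)  txn=BusRd+Flush  M[L0]=79
step 10: P1: load  L2  ⟶  SS  (L2)  txn=BusRd+Flush  M[L2]=4
step 11: P0: load  L3  ⟶  SS  (L3)  txn=BusRd+Flush  M[L3]=8
step 12: P0: load  L3  ⟶  SS  (L3)  txn=∅  M[L3]=8
step 13: P0: load  L0  ⟶  SS  (L0)  txn=∅  M[L0]=79
step 14: P0: load  L3  ⟶  SS  (L3)  txn=∅  M[L3]=8
step 15: P1: load  L0  ⟶  SS  (L0)  txn=∅  M[L0]=79
step 16: P0: load  L1  ⟶  SI  (L1)  txn=BusRd  M[L1]=60
step 17: P1: load  L0  ⟶  SS  (L0)  txn=∅  M[L0]=79
step 18: P0: load  L2  ⟶  SS  (L2)  txn=∅  M[L2]=4
step 19: P1: store L0 := 94  ⟶  IM  (L0)  txn=BusRdX  M[L0]=79
step 20: P1: store L1 := 26  ⟶  IM  (L1)  txn=BusRdX  M[L1]=60
step 21: P1: load  L1  ⟶  IM  (L1)  txn=∅  M[L1]=60
step 22: P0: store L3 := 33  ⟶  MI  (L3)  txn=BusRdX  M[L3]=8
step 23: P1: store L1 := 26  ⟶  IM  (L1)  txn=∅  M[L1]=60
step 24: P0: store L3 := 78  ⟶  MI  (L3)  txn=∅  M[L3]=8
step 25: P1: load  L2  ⟶  SS  (L2)  txn=∅  M[L2]=4
step 26: P1: load  L0  ⟶  IM  (L0)  txn=∅  M[L0]=79
step 27: P1: store L0 := 22  ⟶  IM  (L0)  txn=∅  M[L0]=79
step 28: P0: store L1 := 47  ⟶  MI  (L1)  txn=BusRdX+Flush  M[L1]=26
step 29: P0: store L2 := 58  ⟶  MI  (L2)  txn=BusRdX  M[L2]=4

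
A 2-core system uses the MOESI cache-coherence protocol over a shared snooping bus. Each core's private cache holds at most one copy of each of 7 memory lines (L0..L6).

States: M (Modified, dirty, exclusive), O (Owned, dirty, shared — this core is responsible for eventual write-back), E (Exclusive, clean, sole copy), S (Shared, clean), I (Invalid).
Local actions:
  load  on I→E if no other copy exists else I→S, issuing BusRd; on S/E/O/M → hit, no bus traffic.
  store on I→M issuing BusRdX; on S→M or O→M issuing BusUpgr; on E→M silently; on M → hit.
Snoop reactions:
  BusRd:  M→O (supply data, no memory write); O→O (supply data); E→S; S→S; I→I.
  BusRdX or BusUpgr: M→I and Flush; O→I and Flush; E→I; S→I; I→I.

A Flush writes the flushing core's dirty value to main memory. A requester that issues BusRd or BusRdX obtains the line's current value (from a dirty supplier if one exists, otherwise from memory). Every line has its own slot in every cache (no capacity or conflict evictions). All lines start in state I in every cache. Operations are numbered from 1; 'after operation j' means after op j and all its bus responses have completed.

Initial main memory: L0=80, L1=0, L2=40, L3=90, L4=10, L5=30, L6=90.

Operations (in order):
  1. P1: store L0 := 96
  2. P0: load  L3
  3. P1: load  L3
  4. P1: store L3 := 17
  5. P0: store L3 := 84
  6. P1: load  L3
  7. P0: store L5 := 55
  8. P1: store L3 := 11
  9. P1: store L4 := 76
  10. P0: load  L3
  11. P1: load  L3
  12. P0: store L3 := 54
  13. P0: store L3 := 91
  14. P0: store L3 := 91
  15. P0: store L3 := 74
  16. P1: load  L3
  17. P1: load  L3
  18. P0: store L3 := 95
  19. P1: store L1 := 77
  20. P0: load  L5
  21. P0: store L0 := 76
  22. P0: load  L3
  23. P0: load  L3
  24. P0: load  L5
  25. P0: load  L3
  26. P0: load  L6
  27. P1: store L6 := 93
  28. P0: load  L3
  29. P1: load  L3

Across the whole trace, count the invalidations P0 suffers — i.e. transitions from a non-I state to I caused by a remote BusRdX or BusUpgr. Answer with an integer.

invalidations = 3

1. P1: store L0 := 96  bus=[BusRdX]  L0: P0=I P1=M  mem[L0]=80
2. P0: load  L3  bus=[BusRd]  L3: P0=E P1=I  mem[L3]=90
3. P1: load  L3  bus=[BusRd]  L3: P0=S P1=S  mem[L3]=90
4. P1: store L3 := 17  bus=[BusUpgr]  L3: P0=I P1=M  mem[L3]=90
5. P0: store L3 := 84  bus=[BusRdX,Flush]  L3: P0=M P1=I  mem[L3]=17
6. P1: load  L3  bus=[BusRd]  L3: P0=O P1=S  mem[L3]=17
7. P0: store L5 := 55  bus=[BusRdX]  L5: P0=M P1=I  mem[L5]=30
8. P1: store L3 := 11  bus=[BusUpgr,Flush]  L3: P0=I P1=M  mem[L3]=84
9. P1: store L4 := 76  bus=[BusRdX]  L4: P0=I P1=M  mem[L4]=10
10. P0: load  L3  bus=[BusRd]  L3: P0=S P1=O  mem[L3]=84
11. P1: load  L3  bus=[-]  L3: P0=S P1=O  mem[L3]=84
12. P0: store L3 := 54  bus=[BusUpgr,Flush]  L3: P0=M P1=I  mem[L3]=11
13. P0: store L3 := 91  bus=[-]  L3: P0=M P1=I  mem[L3]=11
14. P0: store L3 := 91  bus=[-]  L3: P0=M P1=I  mem[L3]=11
15. P0: store L3 := 74  bus=[-]  L3: P0=M P1=I  mem[L3]=11
16. P1: load  L3  bus=[BusRd]  L3: P0=O P1=S  mem[L3]=11
17. P1: load  L3  bus=[-]  L3: P0=O P1=S  mem[L3]=11
18. P0: store L3 := 95  bus=[BusUpgr]  L3: P0=M P1=I  mem[L3]=11
19. P1: store L1 := 77  bus=[BusRdX]  L1: P0=I P1=M  mem[L1]=0
20. P0: load  L5  bus=[-]  L5: P0=M P1=I  mem[L5]=30
21. P0: store L0 := 76  bus=[BusRdX,Flush]  L0: P0=M P1=I  mem[L0]=96
22. P0: load  L3  bus=[-]  L3: P0=M P1=I  mem[L3]=11
23. P0: load  L3  bus=[-]  L3: P0=M P1=I  mem[L3]=11
24. P0: load  L5  bus=[-]  L5: P0=M P1=I  mem[L5]=30
25. P0: load  L3  bus=[-]  L3: P0=M P1=I  mem[L3]=11
26. P0: load  L6  bus=[BusRd]  L6: P0=E P1=I  mem[L6]=90
27. P1: store L6 := 93  bus=[BusRdX]  L6: P0=I P1=M  mem[L6]=90
28. P0: load  L3  bus=[-]  L3: P0=M P1=I  mem[L3]=11
29. P1: load  L3  bus=[BusRd]  L3: P0=O P1=S  mem[L3]=11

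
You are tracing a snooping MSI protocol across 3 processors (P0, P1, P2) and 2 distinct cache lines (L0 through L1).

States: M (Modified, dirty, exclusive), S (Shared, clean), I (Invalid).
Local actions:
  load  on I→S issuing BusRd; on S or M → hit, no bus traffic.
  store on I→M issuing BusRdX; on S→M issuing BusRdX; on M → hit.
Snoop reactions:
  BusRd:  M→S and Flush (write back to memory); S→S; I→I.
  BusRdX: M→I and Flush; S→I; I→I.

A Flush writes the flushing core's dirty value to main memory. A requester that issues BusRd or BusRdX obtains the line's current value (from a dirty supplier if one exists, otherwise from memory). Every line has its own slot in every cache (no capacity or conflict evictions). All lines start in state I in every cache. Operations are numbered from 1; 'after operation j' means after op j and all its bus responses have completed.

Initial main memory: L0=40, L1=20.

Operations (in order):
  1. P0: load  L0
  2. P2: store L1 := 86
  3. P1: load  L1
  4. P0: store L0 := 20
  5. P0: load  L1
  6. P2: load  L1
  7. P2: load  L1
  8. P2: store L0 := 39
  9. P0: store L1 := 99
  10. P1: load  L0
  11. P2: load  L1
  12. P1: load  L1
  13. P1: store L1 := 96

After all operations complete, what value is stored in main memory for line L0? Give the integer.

step 1: P0: load  L0  ⟶  SII  (L0)  txn=BusRd  M[L0]=40
step 2: P2: store L1 := 86  ⟶  IIM  (L1)  txn=BusRdX  M[L1]=20
step 3: P1: load  L1  ⟶  ISS  (L1)  txn=BusRd+Flush  M[L1]=86
step 4: P0: store L0 := 20  ⟶  MII  (L0)  txn=BusRdX  M[L0]=40
step 5: P0: load  L1  ⟶  SSS  (L1)  txn=BusRd  M[L1]=86
step 6: P2: load  L1  ⟶  SSS  (L1)  txn=∅  M[L1]=86
step 7: P2: load  L1  ⟶  SSS  (L1)  txn=∅  M[L1]=86
step 8: P2: store L0 := 39  ⟶  IIM  (L0)  txn=BusRdX+Flush  M[L0]=20
step 9: P0: store L1 := 99  ⟶  MII  (L1)  txn=BusRdX  M[L1]=86
step 10: P1: load  L0  ⟶  ISS  (L0)  txn=BusRd+Flush  M[L0]=39
step 11: P2: load  L1  ⟶  SIS  (L1)  txn=BusRd+Flush  M[L1]=99
step 12: P1: load  L1  ⟶  SSS  (L1)  txn=BusRd  M[L1]=99
step 13: P1: store L1 := 96  ⟶  IMI  (L1)  txn=BusRdX  M[L1]=99

memory[L0] = 39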